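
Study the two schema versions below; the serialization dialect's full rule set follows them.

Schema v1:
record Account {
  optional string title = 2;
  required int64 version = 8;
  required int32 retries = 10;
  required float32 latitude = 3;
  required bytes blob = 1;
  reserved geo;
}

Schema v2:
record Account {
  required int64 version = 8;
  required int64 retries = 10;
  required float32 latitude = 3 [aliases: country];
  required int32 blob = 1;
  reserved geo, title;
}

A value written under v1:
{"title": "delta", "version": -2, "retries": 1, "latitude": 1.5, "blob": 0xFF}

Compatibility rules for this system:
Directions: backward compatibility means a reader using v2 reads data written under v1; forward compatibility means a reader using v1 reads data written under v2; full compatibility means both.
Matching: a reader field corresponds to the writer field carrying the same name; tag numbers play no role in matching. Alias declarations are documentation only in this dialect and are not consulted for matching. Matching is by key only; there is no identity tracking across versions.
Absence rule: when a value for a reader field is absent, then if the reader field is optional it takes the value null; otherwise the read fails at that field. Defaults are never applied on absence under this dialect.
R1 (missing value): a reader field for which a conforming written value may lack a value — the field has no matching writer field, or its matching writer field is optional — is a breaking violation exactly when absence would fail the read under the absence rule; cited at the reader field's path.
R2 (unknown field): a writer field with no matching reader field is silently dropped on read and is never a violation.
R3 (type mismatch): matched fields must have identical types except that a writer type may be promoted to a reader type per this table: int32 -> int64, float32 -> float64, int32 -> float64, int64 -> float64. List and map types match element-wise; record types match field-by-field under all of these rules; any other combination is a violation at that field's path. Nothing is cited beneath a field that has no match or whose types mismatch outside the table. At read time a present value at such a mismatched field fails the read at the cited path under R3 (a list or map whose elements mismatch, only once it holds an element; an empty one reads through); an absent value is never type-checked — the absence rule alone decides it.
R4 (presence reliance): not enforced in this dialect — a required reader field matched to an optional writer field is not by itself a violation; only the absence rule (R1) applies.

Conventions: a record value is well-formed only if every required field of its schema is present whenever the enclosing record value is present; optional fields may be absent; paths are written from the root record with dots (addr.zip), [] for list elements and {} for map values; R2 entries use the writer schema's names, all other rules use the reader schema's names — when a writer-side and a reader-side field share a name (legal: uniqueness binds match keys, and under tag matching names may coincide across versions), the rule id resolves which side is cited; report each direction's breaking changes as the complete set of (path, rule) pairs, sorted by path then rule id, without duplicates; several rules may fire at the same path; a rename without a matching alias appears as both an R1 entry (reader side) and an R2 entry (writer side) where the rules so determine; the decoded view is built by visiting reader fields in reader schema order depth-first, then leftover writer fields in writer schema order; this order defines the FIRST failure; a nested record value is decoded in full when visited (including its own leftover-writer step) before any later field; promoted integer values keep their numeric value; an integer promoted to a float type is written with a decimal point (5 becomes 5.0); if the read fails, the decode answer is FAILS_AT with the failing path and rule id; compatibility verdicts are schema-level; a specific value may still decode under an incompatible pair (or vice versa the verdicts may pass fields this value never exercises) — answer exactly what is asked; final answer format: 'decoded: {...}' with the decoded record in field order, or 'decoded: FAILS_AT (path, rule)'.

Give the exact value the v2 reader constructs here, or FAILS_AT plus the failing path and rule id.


in Account below, arrows point writer -> reader
decoding the Account value with the v2 reader:
  version := -2
  retries := 1 (int32 -> int64)
  latitude := 1.5
  read fails at blob under R3
  => FAILS_AT (blob, R3)
remaining Account differences; none change what is asked:
  field retries in record Account: type int32 changed to int64 -> affects the rule determinations only; this particular Account value decodes identically
  removed field title from record Account (its key "title" joins the reserved list) -> triggers nothing under the printed rules; the Account answer is the same either way

decoded: FAILS_AT (blob, R3)


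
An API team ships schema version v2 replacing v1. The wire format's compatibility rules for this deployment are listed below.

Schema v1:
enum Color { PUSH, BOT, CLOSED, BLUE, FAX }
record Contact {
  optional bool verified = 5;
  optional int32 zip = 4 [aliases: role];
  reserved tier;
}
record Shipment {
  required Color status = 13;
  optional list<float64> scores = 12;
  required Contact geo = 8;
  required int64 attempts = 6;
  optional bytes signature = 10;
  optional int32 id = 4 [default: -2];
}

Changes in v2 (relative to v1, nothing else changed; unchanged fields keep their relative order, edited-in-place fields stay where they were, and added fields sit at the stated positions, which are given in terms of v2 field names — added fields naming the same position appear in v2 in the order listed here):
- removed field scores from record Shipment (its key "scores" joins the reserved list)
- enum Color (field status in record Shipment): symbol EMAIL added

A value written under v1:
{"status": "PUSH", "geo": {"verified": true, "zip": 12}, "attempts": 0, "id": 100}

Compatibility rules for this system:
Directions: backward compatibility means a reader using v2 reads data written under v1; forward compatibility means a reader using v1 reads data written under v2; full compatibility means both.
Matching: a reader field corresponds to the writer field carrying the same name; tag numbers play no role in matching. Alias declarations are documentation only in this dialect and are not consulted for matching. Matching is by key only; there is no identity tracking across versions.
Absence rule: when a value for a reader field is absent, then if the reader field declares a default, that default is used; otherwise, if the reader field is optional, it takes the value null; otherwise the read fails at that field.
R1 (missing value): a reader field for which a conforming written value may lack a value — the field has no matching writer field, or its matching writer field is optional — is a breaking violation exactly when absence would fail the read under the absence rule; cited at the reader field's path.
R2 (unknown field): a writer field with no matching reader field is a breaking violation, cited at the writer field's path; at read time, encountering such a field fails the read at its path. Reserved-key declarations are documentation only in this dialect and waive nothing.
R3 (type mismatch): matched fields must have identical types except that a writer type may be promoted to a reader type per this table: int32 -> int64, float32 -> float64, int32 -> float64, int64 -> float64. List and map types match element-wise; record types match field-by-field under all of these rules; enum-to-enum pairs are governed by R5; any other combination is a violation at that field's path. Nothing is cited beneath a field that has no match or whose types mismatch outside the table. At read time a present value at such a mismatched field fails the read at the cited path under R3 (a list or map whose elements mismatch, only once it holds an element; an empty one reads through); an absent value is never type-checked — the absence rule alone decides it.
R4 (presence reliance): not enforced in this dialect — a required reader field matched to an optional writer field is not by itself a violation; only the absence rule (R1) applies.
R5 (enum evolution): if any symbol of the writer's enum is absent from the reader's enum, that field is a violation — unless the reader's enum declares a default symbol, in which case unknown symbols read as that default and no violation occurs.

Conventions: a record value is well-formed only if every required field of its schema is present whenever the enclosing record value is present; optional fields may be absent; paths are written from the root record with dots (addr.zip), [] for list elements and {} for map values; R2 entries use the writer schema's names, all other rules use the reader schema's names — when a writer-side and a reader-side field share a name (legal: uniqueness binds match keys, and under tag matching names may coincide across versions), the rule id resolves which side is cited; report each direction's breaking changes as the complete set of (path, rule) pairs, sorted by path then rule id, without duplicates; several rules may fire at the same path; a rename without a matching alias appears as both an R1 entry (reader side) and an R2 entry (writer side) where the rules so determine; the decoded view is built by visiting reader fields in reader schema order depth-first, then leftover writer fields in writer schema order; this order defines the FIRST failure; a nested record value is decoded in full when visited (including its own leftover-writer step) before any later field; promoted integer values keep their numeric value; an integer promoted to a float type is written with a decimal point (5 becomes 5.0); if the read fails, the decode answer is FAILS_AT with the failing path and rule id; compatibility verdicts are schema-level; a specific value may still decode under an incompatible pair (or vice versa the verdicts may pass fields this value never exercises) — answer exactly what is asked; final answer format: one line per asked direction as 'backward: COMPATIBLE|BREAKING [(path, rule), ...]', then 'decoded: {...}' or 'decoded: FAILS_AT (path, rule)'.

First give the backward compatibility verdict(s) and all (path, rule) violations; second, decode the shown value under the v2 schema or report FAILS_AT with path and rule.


the writer's type comes first in each Shipment pair
checking backward for Shipment: reader v2 against writer v1:
  status: Color -> Color, writer required; from status
  geo: Contact -> Contact, writer required; from geo
  attempts: int64 -> int64, writer required; from attempts
  signature: bytes -> bytes, writer optional; from signature
  id: int32 -> int32, writer optional; from id
  writer field scores has no reader counterpart
  geo.verified: bool -> bool, writer optional; from geo.verified
  geo.zip: int32 -> int32, writer optional; from geo.zip
  rule R2 violated at scores
  => 1 violation(s): backward is BREAKING for Shipment
migrating the Shipment value to v2:
  status := "PUSH"
  geo.verified := true
  geo.zip := 12
  attempts := 0
  signature := null (not supplied -> null)
  id := 100
  => decoded: {"status": "PUSH", "geo": {"verified": true, "zip": 12}, "attempts": 0, "signature": null, "id": 100}
ruling out the remaining Shipment differences:
  enum Color (field status in record Shipment): symbol EMAIL added -> fires only in the forward direction of Shipment, which is not asked here

backward: BREAKING [(scores, R2)]; decoded: {"status": "PUSH", "geo": {"verified": true, "zip": 12}, "attempts": 0, "signature": null, "id": 100}


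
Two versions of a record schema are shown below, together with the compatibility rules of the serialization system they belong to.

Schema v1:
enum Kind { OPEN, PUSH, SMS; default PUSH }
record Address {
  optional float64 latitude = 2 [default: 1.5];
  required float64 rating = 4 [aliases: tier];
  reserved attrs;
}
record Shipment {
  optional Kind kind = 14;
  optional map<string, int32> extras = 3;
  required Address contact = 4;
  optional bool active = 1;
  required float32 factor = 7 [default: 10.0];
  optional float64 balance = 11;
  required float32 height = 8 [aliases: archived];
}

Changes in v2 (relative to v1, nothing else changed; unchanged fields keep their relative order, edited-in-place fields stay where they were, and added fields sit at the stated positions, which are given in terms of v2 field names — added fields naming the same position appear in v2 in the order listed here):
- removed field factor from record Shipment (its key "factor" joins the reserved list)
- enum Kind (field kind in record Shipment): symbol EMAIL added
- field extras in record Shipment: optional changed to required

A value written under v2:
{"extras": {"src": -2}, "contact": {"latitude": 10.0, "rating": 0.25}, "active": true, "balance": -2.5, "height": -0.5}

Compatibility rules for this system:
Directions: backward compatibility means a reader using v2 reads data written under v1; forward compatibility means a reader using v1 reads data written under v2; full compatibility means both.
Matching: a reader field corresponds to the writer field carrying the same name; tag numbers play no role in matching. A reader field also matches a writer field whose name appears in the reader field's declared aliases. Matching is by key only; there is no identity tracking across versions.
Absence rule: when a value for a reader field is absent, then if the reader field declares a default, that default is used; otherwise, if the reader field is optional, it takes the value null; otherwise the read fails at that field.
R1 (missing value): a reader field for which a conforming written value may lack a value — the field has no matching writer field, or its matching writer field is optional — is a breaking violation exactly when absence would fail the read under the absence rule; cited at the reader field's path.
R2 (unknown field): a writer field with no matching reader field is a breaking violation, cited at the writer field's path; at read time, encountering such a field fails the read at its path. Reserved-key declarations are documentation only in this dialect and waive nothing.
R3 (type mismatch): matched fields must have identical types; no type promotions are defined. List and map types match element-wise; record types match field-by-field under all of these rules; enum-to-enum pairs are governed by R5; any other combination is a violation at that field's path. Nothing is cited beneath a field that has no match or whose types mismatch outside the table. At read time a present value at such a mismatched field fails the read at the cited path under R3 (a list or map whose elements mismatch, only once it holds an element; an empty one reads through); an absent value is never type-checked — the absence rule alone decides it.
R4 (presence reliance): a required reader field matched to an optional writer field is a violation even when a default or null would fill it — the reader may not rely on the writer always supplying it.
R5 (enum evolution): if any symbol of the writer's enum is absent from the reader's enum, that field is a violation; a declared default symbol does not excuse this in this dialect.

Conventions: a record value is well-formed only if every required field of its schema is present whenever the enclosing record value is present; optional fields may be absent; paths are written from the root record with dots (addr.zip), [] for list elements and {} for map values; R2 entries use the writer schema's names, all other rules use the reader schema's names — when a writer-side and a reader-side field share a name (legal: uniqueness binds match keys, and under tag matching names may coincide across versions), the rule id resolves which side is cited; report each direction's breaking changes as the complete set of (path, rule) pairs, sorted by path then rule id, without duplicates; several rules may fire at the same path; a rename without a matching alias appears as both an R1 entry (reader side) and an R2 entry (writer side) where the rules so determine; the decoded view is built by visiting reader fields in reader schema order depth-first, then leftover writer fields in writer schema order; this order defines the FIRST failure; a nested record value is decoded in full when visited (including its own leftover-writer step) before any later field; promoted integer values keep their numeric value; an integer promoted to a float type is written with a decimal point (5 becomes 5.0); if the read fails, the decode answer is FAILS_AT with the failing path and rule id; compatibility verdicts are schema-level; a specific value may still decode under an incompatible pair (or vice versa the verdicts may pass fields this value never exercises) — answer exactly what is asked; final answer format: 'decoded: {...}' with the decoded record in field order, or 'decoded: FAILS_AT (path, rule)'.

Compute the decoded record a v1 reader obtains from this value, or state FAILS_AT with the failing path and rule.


decoded: {"kind": null, "extras": {"src": -2}, "contact": {"latitude": 10.0, "rating": 0.25}, "active": true, "factor": 10.0, "balance": -2.5, "height": -0.5}

each type pair in Shipment: writer, then reader
decode walk for Shipment under reader schema v1:
  kind := null (not supplied -> null)
  extras := {"src": -2}
  contact.latitude := 10.0
  contact.rating := 0.25
  active := true
  factor := 10.0 (no value, default fills)
  balance := -2.5
  height := -0.5
  => decoded: {"kind": null, "extras": {"src": -2}, "contact": {"latitude": 10.0, "rating": 0.25}, "active": true, "factor": 10.0, "balance": -2.5, "height": -0.5}
the other Shipment changes do not affect what is asked:
  removed field factor from record Shipment (its key "factor" joins the reserved list) -> schema-level compatibility only; this Shipment value's decode is unchanged
  enum Kind (field kind in record Shipment): symbol EMAIL added -> schema-level compatibility only; this Shipment value's decode is unchanged
  field extras in record Shipment: optional changed to required -> schema-level compatibility only; this Shipment value's decode is unchanged


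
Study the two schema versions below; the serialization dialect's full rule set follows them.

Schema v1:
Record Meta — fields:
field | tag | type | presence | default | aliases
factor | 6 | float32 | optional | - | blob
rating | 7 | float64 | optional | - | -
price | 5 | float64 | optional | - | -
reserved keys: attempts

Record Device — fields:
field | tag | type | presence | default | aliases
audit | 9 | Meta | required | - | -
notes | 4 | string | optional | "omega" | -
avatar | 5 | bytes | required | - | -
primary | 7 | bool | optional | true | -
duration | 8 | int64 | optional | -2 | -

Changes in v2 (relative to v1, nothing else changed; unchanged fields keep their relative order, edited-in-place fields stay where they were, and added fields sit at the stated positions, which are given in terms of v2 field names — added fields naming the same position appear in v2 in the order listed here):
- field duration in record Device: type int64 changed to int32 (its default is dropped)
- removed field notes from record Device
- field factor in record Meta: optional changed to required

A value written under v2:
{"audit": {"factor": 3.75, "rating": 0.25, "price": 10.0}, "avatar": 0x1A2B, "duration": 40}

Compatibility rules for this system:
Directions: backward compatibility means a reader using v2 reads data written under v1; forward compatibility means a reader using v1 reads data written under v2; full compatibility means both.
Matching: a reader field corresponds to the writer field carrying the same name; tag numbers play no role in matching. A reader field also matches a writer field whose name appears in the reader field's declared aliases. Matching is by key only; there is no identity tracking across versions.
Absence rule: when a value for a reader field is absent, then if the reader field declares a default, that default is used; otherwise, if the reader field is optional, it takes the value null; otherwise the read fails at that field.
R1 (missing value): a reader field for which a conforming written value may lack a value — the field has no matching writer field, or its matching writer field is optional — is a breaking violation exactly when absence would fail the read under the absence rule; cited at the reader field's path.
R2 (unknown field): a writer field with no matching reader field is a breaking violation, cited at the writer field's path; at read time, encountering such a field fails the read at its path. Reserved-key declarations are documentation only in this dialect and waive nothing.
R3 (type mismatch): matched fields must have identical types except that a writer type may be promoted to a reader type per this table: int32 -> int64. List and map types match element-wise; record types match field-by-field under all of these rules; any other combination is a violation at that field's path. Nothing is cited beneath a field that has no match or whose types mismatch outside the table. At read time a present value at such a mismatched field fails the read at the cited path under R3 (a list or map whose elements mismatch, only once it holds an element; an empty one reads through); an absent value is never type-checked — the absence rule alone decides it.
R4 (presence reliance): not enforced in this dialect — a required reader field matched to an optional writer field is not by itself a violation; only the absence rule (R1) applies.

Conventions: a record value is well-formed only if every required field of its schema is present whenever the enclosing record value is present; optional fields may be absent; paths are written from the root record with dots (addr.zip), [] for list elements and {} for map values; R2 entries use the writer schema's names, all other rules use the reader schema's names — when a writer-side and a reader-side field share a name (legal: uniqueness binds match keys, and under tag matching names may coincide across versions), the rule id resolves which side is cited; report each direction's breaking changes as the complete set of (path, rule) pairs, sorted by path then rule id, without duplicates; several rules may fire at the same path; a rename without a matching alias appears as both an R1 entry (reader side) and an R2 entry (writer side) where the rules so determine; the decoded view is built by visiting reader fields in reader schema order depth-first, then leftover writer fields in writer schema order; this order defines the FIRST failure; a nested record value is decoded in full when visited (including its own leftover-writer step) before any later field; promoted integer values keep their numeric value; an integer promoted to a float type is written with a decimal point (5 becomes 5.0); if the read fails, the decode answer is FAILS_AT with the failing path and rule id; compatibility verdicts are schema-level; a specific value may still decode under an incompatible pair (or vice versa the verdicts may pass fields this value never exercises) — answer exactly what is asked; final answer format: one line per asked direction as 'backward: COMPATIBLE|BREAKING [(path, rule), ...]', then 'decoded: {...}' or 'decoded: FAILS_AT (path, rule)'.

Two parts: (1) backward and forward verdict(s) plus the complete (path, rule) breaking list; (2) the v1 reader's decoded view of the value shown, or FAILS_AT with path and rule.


backward: BREAKING [(audit.factor, R1), (duration, R3), (notes, R2)]; forward: COMPATIBLE []; decoded: {"audit": {"factor": 3.75, "rating": 0.25, "price": 10.0}, "notes": "omega", "avatar": 0x1A2B, "primary": true, "duration": 40}

the writer's type comes first in each Device pair
backward pass over Device, reader schema v2, writer schema v1:
  Meta -> Meta, writer required: audit aligns to audit
  bytes -> bytes, writer required: avatar aligns to avatar
  bool -> bool, writer optional: primary aligns to primary
  int64 -> int32, writer optional: duration aligns to duration
  notes (writer side), unknown to reader
  float32 -> float32, writer optional: audit.factor aligns to audit.factor
  float64 -> float64, writer optional: audit.rating aligns to audit.rating
  float64 -> float64, writer optional: audit.price aligns to audit.price
  R1 fires at audit.factor
  R3 fires at duration
  R2 fires at notes
  => backward: BREAKING (3)
forward pass over Device, reader schema v1, writer schema v2:
  Meta -> Meta, writer required: audit aligns to audit
  no writer field matches reader notes
  bytes -> bytes, writer required: avatar aligns to avatar
  bool -> bool, writer optional: primary aligns to primary
  int32 -> int64, writer optional: duration aligns to duration
  float32 -> float32, writer required: audit.factor aligns to audit.factor
  float64 -> float64, writer optional: audit.rating aligns to audit.rating
  float64 -> float64, writer optional: audit.price aligns to audit.price
  => forward verdict for Device: COMPATIBLE, no violations
migrating the Device value to v1:
  audit.factor := 3.75
  audit.rating := 0.25
  audit.price := 10.0
  notes := "omega" (no value, default fills)
  avatar := 0x1A2B
  primary := true (no value, default fills)
  duration := 40 (int32 -> int64)
  => decoded: {"audit": {"factor": 3.75, "rating": 0.25, "price": 10.0}, "notes": "omega", "avatar": 0x1A2B, "primary": true, "duration": 40}


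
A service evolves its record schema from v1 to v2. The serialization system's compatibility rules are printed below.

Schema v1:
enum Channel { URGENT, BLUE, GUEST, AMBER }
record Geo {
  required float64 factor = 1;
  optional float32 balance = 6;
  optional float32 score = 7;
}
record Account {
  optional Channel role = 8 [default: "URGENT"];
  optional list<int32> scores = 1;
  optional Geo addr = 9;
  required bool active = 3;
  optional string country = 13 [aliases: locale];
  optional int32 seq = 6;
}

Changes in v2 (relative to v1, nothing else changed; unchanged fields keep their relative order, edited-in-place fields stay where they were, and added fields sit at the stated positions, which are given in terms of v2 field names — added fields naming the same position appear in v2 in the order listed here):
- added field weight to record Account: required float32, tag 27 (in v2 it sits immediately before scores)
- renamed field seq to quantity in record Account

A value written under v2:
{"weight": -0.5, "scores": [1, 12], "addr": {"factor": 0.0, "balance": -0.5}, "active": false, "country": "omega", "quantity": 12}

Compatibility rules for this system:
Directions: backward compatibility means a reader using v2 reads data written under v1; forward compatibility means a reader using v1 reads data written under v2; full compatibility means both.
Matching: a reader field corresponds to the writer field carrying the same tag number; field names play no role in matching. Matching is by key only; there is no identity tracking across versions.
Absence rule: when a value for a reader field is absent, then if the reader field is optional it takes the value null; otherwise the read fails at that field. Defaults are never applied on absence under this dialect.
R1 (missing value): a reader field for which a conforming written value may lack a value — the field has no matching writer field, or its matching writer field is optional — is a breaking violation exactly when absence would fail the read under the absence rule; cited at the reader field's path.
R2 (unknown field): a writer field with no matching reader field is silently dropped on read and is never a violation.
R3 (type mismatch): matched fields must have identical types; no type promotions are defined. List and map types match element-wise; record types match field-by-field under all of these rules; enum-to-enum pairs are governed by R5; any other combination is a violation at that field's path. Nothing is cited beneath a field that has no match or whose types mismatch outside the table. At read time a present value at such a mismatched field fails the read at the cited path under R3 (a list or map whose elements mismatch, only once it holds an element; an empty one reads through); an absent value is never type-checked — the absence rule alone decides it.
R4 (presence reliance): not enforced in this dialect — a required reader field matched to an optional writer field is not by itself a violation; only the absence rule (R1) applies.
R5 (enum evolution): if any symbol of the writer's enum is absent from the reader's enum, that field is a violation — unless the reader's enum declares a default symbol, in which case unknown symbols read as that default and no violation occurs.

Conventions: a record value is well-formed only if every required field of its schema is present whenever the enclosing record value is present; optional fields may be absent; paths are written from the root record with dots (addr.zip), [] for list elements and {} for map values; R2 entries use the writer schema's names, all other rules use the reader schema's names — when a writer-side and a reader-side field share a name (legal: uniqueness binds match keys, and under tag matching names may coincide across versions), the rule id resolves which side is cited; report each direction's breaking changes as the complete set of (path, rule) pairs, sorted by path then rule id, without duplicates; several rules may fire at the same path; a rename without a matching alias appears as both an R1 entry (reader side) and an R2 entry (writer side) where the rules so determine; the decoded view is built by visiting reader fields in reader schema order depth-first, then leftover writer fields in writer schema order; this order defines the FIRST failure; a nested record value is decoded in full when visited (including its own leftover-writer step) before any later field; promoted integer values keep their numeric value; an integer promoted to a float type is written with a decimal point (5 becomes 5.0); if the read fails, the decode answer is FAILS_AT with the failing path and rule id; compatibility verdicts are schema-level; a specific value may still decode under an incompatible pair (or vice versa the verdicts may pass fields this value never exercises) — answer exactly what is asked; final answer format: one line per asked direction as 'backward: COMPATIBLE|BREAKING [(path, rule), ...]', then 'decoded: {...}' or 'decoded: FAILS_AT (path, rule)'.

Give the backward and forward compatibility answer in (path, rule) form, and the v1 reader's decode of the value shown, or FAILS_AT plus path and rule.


backward: BREAKING [(weight, R1)]; forward: COMPATIBLE []; decoded: {"role": null, "scores": [1, 12], "addr": {"factor": 0.0, "balance": -0.5, "score": null}, "active": false, "country": "omega", "seq": 12}

arrows below run writer -> reader for Account
backward for Account (reader v2, writer v1):
  Channel -> Channel, writer optional: role aligns to role
  weight: no writer match
  list<int32> -> list<int32>, writer optional: scores aligns to scores
  Geo -> Geo, writer optional: addr aligns to addr
  bool -> bool, writer required: active aligns to active
  string -> string, writer optional: country aligns to country
  int32 -> int32, writer optional: quantity aligns to seq
  float64 -> float64, writer required: addr.factor aligns to addr.factor
  float32 -> float32, writer optional: addr.balance aligns to addr.balance
  float32 -> float32, writer optional: addr.score aligns to addr.score
  rule R1 violated at weight
  => backward verdict for Account: BREAKING, 1 violation(s)
forward for Account (reader v1, writer v2):
  Channel -> Channel, writer optional: role aligns to role
  list<int32> -> list<int32>, writer optional: scores aligns to scores
  Geo -> Geo, writer optional: addr aligns to addr
  bool -> bool, writer required: active aligns to active
  string -> string, writer optional: country aligns to country
  int32 -> int32, writer optional: seq aligns to quantity
  leftover writer field: weight
  float64 -> float64, writer required: addr.factor aligns to addr.factor
  float32 -> float32, writer optional: addr.balance aligns to addr.balance
  float32 -> float32, writer optional: addr.score aligns to addr.score
  => forward verdict for Account: COMPATIBLE, no violations
decoding the Account value with the v1 reader:
  role := null (absent, optional -> null)
  scores := [1, 12]
  addr.factor := 0.0
  addr.balance := -0.5
  addr.score := null (absent, optional -> null)
  active := false
  country := "omega"
  seq := 12 (from writer quantity)
  writer weight: unknown -> dropped
  => decoded: {"role": null, "scores": [1, 12], "addr": {"factor": 0.0, "balance": -0.5, "score": null}, "active": false, "country": "omega", "seq": 12}


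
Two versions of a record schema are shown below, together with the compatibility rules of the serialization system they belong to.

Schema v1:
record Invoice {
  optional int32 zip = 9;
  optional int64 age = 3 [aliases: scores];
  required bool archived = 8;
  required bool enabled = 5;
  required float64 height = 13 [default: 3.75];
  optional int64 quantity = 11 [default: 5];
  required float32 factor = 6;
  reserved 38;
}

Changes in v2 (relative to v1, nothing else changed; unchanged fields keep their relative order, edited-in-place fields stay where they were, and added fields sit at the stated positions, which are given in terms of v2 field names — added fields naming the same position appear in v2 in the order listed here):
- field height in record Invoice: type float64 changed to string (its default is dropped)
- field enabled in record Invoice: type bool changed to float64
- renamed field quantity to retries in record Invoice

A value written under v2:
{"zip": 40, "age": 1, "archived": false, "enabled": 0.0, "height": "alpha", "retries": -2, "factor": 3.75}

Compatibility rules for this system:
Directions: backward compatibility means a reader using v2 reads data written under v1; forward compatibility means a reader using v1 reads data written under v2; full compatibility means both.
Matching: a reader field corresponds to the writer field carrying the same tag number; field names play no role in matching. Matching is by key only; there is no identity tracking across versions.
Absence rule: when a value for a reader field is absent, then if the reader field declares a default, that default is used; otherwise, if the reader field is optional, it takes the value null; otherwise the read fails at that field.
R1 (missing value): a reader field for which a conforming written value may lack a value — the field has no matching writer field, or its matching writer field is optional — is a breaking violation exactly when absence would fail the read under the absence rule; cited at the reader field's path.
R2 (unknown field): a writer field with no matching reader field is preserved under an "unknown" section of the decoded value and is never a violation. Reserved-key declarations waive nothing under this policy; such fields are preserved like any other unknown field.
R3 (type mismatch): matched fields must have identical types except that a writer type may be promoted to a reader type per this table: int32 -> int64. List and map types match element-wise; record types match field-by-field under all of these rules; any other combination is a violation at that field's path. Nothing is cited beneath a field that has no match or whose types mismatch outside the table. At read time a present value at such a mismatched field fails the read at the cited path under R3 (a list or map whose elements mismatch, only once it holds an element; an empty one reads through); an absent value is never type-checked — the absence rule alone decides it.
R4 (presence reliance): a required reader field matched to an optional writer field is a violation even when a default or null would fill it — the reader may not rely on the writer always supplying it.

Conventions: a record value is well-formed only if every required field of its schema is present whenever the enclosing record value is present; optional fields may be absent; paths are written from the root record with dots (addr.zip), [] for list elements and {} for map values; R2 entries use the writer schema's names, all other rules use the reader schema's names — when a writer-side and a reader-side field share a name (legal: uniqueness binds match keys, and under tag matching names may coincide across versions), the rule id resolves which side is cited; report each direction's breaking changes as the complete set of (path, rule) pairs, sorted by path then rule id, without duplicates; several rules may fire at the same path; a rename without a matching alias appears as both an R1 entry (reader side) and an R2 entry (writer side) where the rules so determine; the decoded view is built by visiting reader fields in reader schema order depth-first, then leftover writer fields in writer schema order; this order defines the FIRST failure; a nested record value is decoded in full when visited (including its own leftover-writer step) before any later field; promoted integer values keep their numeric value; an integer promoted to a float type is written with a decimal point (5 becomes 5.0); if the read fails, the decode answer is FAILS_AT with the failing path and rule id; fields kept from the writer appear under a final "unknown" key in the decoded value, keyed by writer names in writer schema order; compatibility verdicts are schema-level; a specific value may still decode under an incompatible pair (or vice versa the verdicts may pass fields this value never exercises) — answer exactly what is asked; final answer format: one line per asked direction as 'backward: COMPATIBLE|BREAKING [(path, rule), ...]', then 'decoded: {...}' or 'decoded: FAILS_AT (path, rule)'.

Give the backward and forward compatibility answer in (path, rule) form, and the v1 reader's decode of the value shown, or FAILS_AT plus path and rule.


the writer's type comes first in each Invoice pair
backward for Invoice (reader v2, writer v1):
  zip: int32 -> int32, writer optional; from zip
  age: int64 -> int64, writer optional; from age
  archived: bool -> bool, writer required; from archived
  enabled: bool -> float64, writer required; from enabled
  height: float64 -> string, writer required; from height
  retries: int64 -> int64, writer optional; from quantity
  factor: float32 -> float32, writer required; from factor
  breaking: (enabled, R3)
  breaking: (height, R3)
  => backward verdict for Invoice: BREAKING, 2 violation(s)
forward for Invoice (reader v1, writer v2):
  zip: int32 -> int32, writer optional; from zip
  age: int64 -> int64, writer optional; from age
  archived: bool -> bool, writer required; from archived
  enabled: float64 -> bool, writer required; from enabled
  height: string -> float64, writer required; from height
  quantity: int64 -> int64, writer optional; from retries
  factor: float32 -> float32, writer required; from factor
  breaking: (enabled, R3)
  breaking: (height, R3)
  => forward verdict for Invoice: BREAKING, 2 violation(s)
migrating the Invoice value to v1:
  zip := 40
  age := 1
  archived := false
  read fails at enabled under R3
  => FAILS_AT (enabled, R3)

backward: BREAKING [(enabled, R3), (height, R3)]; forward: BREAKING [(enabled, R3), (height, R3)]; decoded: FAILS_AT (enabled, R3)


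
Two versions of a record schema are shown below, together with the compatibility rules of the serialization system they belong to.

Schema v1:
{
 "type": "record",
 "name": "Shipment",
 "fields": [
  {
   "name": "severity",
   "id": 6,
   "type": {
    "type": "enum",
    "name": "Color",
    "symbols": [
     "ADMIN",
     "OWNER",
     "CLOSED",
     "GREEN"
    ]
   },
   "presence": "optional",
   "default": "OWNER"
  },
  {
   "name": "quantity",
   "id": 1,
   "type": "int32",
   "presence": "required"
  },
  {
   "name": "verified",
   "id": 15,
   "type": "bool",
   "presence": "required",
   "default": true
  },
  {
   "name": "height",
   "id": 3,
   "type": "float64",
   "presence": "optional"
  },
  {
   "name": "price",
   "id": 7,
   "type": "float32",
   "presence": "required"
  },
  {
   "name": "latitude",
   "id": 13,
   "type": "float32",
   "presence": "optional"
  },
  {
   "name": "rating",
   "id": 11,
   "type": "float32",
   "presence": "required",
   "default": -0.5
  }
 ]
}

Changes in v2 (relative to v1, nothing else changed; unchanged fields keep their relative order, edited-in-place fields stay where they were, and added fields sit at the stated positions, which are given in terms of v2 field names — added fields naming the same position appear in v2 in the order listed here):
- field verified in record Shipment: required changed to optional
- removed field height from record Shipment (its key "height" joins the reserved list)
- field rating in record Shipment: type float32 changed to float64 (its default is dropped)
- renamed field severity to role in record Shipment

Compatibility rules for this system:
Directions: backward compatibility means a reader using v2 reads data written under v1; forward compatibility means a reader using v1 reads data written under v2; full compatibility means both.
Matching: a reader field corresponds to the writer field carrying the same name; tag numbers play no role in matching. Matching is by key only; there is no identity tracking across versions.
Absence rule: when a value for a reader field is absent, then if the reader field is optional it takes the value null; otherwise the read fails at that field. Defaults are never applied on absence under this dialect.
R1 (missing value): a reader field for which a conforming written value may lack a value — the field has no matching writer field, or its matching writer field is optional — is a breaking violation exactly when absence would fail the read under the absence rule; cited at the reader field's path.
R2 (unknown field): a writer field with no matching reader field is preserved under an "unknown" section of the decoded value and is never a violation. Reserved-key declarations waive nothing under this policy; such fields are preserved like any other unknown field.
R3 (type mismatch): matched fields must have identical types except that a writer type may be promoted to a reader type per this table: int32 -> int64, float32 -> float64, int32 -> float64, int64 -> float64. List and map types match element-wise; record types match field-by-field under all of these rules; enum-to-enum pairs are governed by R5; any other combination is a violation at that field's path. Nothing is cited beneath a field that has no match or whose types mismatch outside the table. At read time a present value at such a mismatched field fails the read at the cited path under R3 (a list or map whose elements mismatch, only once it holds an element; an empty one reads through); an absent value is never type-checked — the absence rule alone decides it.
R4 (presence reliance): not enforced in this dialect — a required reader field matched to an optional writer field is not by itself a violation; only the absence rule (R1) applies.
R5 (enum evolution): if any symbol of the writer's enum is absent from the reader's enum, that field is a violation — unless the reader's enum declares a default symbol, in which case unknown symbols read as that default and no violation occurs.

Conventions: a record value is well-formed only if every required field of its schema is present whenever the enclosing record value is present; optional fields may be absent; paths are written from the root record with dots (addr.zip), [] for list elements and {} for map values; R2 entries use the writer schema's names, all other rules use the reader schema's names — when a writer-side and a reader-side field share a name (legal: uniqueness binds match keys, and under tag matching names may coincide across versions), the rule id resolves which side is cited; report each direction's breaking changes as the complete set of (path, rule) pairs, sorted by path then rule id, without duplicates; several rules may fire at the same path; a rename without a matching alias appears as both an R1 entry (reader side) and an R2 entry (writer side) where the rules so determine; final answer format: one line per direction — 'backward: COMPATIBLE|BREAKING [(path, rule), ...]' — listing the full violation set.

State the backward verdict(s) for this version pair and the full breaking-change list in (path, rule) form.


arrows below run writer -> reader for Shipment
backward on Shipment — v2 reading data written by v1:
  role: no writer-side match
  quantity <- quantity (int32 -> int32, writer required)
  verified <- verified (bool -> bool, writer required)
  price <- price (float32 -> float32, writer required)
  latitude <- latitude (float32 -> float32, writer optional)
  rating <- rating (float32 -> float64, writer required)
  severity (writer side), unknown to reader
  height (writer side), unknown to reader
  => no violations; backward on Shipment: COMPATIBLE
ruling out the remaining Shipment differences:
  field verified in record Shipment: required changed to optional -> matters only for Shipment's forward compatibility — outside the asked direction
  removed field height from record Shipment (its key "height" joins the reserved list) -> fires no rule on Shipment, leaving the asked answer as it is
  field rating in record Shipment: type float32 changed to float64 (its default is dropped) -> matters only for Shipment's forward compatibility — outside the asked direction
  renamed field severity to role in record Shipment -> fires no rule on Shipment, leaving the asked answer as it is

backward: COMPATIBLE []
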